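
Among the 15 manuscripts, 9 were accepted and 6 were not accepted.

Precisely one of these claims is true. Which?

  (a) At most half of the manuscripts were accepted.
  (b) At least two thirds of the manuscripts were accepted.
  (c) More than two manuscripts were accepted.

(c)

|A| = 15, |A ∩ B| = 9, |A ∖ B| = 6.
(a) requires |A ∩ B| ≤ |A ∖ B|: false.
(b) requires |A ∩ B| / |A| ≥ 2/3: false.
(c) requires |A ∩ B| > 2: true.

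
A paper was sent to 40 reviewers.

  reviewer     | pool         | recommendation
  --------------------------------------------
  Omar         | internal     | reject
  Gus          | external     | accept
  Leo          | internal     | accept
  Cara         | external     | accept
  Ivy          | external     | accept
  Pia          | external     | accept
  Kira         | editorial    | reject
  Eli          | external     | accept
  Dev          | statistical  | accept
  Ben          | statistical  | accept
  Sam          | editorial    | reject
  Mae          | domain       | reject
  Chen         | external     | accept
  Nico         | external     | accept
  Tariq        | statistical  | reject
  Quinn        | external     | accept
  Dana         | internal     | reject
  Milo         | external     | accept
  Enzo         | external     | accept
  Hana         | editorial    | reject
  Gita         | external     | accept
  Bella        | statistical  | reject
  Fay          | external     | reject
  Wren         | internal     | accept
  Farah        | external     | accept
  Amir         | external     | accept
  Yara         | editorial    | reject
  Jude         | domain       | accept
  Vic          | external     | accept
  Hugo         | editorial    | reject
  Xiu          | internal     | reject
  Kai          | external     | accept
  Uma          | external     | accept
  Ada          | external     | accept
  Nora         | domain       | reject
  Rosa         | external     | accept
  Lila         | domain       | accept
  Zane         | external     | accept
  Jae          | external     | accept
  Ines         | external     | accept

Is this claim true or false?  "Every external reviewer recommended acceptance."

The determiner here denotes the relation: A ⊆ B, i.e. every element of A is in B (|A ∖ B| = 0).
|A| = 22, |A ∩ B| = 21, |A ∖ B| = 1.
So the statement is false.

False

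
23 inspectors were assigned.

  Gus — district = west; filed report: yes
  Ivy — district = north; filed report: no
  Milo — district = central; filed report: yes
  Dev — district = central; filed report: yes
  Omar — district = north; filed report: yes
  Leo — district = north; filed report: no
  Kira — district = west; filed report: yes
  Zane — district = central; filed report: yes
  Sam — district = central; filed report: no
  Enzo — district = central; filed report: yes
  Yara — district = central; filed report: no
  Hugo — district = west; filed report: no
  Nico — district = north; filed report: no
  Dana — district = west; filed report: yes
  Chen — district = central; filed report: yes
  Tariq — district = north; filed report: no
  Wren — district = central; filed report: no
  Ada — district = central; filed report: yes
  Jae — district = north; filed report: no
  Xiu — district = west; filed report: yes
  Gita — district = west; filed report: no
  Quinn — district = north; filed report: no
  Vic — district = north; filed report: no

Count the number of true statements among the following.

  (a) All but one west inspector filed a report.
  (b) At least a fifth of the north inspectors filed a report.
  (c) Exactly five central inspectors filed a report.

0

(a) west: |A| = 6, |A ∩ B| = 4; needs |A ∖ B| = 1 — false.
(b) north: |A| = 8, |A ∩ B| = 1; needs |A ∩ B| / |A| ≥ 1/5 — false.
(c) central: |A| = 9, |A ∩ B| = 6; needs |A ∩ B| = 5 — false.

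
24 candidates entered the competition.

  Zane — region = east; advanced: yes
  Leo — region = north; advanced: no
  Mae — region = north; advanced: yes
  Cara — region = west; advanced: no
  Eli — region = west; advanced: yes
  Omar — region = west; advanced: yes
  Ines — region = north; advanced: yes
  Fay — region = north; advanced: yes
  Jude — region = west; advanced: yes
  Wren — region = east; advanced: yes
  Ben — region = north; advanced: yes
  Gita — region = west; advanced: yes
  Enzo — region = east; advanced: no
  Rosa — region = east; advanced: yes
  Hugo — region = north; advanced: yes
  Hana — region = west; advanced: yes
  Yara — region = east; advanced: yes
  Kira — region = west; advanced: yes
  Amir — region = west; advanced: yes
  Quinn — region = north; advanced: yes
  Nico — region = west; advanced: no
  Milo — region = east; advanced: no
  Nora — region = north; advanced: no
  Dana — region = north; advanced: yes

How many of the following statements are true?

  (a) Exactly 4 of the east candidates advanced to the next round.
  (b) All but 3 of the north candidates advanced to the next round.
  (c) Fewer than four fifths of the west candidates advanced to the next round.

(a) east: |A| = 6, |A ∩ B| = 4; needs |A ∩ B| = 4 — true.
(b) north: |A| = 9, |A ∩ B| = 7; needs |A ∖ B| = 3 — false.
(c) west: |A| = 9, |A ∩ B| = 7; needs |A ∩ B| / |A| < 4/5 — true.

2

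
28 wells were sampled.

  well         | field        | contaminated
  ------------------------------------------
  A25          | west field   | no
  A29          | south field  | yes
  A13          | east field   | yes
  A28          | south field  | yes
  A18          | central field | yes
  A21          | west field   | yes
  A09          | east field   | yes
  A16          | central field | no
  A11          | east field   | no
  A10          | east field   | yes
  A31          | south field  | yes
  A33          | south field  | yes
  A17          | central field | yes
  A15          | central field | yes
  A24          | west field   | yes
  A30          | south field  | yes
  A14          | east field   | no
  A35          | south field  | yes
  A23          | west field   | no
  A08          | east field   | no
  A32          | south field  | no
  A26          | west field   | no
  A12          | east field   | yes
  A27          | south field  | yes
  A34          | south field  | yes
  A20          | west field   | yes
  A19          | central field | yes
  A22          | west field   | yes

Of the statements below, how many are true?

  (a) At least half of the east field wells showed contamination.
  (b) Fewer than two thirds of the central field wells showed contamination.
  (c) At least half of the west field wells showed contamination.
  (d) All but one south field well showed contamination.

(a) east field: |A| = 7, |A ∩ B| = 4; needs |A ∩ B| ≥ |A ∖ B| — true.
(b) central field: |A| = 5, |A ∩ B| = 4; needs |A ∩ B| / |A| < 2/3 — false.
(c) west field: |A| = 7, |A ∩ B| = 4; needs |A ∩ B| ≥ |A ∖ B| — true.
(d) south field: |A| = 9, |A ∩ B| = 8; needs |A ∖ B| = 1 — true.

3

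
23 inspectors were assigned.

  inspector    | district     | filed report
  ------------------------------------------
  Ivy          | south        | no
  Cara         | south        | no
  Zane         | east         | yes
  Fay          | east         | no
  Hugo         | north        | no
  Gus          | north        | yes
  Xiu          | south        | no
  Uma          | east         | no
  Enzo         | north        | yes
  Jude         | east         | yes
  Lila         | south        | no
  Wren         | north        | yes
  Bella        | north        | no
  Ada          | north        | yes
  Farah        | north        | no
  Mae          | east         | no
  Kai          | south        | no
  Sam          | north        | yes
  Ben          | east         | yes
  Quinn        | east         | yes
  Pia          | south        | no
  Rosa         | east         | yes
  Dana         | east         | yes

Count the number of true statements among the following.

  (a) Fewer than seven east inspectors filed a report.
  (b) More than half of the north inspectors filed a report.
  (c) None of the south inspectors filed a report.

(a) east: |A| = 9, |A ∩ B| = 6; needs |A ∩ B| < 7 — true.
(b) north: |A| = 8, |A ∩ B| = 5; needs |A ∩ B| > |A ∖ B| — true.
(c) south: |A| = 6, |A ∩ B| = 0; needs A ∩ B = ∅ (|A ∩ B| = 0) — true.

3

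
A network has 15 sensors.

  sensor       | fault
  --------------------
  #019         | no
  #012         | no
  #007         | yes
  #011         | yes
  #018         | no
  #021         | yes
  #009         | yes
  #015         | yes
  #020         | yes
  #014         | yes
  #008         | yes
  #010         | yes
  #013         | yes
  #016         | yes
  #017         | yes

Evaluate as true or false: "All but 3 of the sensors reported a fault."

Truth condition: |A ∖ B| = 3.
|A| = 15, |A ∩ B| = 12, |A ∖ B| = 3.
|A ∖ B| = 3, so the statement is true.

True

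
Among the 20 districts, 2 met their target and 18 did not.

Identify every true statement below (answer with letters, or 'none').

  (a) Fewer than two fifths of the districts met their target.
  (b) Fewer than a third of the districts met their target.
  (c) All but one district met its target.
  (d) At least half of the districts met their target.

(a), (b)

|A| = 20, |A ∩ B| = 2, |A ∖ B| = 18.
(a) |A ∩ B| / |A| < 2/5: holds.
(b) |A ∩ B| / |A| < 1/3: holds.
(c) |A ∖ B| = 1: fails.
(d) |A ∩ B| ≥ |A ∖ B|: fails.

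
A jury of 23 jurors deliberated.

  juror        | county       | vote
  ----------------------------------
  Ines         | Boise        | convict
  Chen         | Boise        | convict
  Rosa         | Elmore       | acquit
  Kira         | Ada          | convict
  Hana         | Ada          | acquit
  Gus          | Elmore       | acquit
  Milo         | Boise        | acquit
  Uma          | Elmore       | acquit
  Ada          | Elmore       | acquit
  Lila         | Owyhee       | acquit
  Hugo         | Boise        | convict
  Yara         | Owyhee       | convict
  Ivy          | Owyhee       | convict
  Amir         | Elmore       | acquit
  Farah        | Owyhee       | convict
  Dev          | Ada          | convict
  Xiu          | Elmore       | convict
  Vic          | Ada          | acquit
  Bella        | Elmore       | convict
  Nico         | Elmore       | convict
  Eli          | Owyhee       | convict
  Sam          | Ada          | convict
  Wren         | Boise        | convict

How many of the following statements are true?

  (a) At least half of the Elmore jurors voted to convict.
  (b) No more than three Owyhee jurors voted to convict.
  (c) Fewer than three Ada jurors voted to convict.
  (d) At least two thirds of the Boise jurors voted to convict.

1

(a) Elmore: |A| = 8, |A ∩ B| = 3; needs |A ∩ B| ≥ |A ∖ B| — false.
(b) Owyhee: |A| = 5, |A ∩ B| = 4; needs |A ∩ B| ≤ 3 — false.
(c) Ada: |A| = 5, |A ∩ B| = 3; needs |A ∩ B| < 3 — false.
(d) Boise: |A| = 5, |A ∩ B| = 4; needs |A ∩ B| / |A| ≥ 2/3 — true.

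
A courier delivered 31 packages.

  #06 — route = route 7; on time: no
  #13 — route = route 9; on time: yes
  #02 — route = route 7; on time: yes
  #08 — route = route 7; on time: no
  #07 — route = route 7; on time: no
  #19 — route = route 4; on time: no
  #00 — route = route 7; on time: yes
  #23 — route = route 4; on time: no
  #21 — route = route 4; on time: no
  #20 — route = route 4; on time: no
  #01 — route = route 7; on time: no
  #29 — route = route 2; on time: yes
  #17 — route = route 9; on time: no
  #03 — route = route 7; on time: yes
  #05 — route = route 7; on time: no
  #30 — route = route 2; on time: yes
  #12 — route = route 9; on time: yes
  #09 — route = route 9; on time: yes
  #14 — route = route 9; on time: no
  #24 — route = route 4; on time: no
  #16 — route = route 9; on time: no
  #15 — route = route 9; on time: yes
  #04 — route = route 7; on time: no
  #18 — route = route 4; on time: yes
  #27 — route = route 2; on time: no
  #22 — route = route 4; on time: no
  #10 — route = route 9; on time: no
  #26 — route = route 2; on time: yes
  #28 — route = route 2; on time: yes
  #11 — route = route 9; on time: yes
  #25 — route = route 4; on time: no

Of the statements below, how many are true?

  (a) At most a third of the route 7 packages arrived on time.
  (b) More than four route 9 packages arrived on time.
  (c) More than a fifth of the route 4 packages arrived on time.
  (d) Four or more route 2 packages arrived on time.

3

(a) route 7: |A| = 9, |A ∩ B| = 3; needs |A ∩ B| / |A| ≤ 1/3 — true.
(b) route 9: |A| = 9, |A ∩ B| = 5; needs |A ∩ B| > 4 — true.
(c) route 4: |A| = 8, |A ∩ B| = 1; needs |A ∩ B| / |A| > 1/5 — false.
(d) route 2: |A| = 5, |A ∩ B| = 4; needs |A ∩ B| ≥ 4 — true.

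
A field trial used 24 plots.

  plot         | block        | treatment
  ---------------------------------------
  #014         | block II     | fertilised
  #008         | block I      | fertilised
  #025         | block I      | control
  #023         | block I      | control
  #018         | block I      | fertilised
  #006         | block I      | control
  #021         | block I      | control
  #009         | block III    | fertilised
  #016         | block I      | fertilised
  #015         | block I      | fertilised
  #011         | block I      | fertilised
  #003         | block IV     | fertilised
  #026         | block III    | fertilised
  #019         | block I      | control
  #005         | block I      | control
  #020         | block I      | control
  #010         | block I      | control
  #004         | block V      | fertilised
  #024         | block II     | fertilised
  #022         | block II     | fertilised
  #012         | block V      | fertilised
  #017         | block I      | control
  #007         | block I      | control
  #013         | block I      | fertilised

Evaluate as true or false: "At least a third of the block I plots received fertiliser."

'At least a third of the block I plots received fertiliser' holds iff |A ∩ B| / |A| ≥ 1/3.
|A| = 16, |A ∩ B| = 6, |A ∖ B| = 10.
|A ∩ B|/|A| = 6/16, so the statement is true.

True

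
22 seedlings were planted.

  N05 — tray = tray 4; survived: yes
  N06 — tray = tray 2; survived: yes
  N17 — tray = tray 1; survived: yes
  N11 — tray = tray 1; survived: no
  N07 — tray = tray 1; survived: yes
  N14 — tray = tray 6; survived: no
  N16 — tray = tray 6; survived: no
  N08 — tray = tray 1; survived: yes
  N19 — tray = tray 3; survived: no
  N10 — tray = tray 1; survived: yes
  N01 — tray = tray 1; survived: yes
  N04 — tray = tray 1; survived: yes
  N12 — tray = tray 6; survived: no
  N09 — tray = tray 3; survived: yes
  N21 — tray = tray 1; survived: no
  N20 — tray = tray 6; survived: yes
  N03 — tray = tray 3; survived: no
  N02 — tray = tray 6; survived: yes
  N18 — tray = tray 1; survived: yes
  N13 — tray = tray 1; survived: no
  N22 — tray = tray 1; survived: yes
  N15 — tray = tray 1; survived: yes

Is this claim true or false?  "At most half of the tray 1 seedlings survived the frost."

False

'At most half of the tray 1 seedlings survived the frost' holds iff |A ∩ B| ≤ |A ∖ B|.
A (the restrictor) = {N17, N11, N07, N08, N10, N01, N04, N21, N18, N13, N22, N15}, |A| = 12.
A ∩ B = {N17, N07, N08, N10, N01, N04, N18, N22, N15}, so |A ∩ B| = 9.
A ∖ B = {N11, N21, N13}, so |A ∖ B| = 3.
9 > 3, so the statement is false.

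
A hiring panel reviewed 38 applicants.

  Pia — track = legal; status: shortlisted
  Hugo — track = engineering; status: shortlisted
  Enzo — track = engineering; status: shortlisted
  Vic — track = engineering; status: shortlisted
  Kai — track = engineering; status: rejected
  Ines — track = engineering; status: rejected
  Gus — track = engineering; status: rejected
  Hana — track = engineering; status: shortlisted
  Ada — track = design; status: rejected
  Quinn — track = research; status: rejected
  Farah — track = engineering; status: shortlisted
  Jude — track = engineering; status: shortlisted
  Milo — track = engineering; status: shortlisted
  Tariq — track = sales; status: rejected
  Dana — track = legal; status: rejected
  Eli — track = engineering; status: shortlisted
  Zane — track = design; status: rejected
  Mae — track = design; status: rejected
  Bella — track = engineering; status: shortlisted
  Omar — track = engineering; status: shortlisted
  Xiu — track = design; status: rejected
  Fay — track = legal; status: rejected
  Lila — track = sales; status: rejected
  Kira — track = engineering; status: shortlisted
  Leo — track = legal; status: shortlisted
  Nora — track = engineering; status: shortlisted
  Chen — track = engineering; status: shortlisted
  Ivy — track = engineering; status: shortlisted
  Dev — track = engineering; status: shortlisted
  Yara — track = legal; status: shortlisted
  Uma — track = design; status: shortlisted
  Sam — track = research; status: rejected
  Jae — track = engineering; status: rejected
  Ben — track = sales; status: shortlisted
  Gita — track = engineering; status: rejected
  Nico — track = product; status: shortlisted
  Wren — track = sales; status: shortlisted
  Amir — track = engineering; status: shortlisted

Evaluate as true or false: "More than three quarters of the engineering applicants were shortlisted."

True

Truth condition: |A ∩ B| / |A| > 3/4.
|A| = 21, |A ∩ B| = 16, |A ∖ B| = 5.
|A ∩ B|/|A| = 16/21, so the statement is true.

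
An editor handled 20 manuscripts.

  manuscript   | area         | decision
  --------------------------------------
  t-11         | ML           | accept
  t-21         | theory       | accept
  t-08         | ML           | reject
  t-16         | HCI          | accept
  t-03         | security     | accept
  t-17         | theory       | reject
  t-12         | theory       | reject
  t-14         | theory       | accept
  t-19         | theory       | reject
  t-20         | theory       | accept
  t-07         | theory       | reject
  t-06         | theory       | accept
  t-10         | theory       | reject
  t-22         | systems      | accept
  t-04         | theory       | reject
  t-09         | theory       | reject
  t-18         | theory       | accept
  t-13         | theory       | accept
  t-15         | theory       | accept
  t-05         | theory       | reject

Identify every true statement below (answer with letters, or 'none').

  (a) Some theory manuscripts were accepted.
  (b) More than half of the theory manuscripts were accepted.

|A| = 15, |A ∩ B| = 7, |A ∖ B| = 8.
(a) A ∩ B ≠ ∅ (|A ∩ B| ≥ 1): holds.
(b) |A ∩ B| > |A ∖ B|: fails.

(a)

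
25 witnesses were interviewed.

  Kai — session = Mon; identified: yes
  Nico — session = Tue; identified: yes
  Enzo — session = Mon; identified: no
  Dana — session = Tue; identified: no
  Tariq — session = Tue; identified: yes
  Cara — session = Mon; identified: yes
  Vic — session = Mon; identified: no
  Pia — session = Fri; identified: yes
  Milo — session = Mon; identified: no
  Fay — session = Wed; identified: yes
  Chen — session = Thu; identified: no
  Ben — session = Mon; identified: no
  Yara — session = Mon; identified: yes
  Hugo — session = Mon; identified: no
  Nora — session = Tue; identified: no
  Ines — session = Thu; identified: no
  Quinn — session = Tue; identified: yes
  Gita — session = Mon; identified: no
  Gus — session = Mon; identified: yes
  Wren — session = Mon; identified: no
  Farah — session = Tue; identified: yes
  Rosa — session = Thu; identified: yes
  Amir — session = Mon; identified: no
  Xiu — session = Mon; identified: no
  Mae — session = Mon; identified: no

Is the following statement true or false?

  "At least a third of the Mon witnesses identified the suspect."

False

Truth condition: |A ∩ B| / |A| ≥ 1/3.
A (the restrictor) = {Kai, Enzo, Cara, Vic, Milo, Ben, Yara, Hugo, Gita, Gus, Wren, Amir, Xiu, Mae}, |A| = 14.
A ∩ B = {Kai, Cara, Yara, Gus}, so |A ∩ B| = 4.
A ∖ B = {Enzo, Vic, Milo, Ben, Hugo, Gita, Wren, Amir, Xiu, Mae}, so |A ∖ B| = 10.
|A ∩ B|/|A| = 4/14, so the statement is false.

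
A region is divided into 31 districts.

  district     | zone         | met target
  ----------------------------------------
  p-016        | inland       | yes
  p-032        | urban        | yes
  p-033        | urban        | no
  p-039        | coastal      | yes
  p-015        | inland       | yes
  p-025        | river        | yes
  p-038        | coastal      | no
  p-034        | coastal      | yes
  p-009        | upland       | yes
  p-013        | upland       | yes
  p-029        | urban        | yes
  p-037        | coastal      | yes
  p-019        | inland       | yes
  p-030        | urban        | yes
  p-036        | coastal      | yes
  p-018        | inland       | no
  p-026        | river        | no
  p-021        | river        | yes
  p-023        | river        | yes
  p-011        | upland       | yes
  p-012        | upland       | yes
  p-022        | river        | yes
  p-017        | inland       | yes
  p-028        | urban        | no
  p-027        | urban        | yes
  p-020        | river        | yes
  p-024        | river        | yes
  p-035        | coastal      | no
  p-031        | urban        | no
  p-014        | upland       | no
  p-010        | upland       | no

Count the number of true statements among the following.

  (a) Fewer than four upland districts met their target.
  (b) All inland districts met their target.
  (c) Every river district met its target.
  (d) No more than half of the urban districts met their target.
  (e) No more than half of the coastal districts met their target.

(a) upland: |A| = 6, |A ∩ B| = 4; needs |A ∩ B| < 4 — false.
(b) inland: |A| = 5, |A ∩ B| = 4; needs A ⊆ B, i.e. every element of A is in B (|A ∖ B| = 0) — false.
(c) river: |A| = 7, |A ∩ B| = 6; needs A ⊆ B, i.e. every element of A is in B (|A ∖ B| = 0) — false.
(d) urban: |A| = 7, |A ∩ B| = 4; needs |A ∩ B| ≤ |A ∖ B| — false.
(e) coastal: |A| = 6, |A ∩ B| = 4; needs |A ∩ B| ≤ |A ∖ B| — false.

0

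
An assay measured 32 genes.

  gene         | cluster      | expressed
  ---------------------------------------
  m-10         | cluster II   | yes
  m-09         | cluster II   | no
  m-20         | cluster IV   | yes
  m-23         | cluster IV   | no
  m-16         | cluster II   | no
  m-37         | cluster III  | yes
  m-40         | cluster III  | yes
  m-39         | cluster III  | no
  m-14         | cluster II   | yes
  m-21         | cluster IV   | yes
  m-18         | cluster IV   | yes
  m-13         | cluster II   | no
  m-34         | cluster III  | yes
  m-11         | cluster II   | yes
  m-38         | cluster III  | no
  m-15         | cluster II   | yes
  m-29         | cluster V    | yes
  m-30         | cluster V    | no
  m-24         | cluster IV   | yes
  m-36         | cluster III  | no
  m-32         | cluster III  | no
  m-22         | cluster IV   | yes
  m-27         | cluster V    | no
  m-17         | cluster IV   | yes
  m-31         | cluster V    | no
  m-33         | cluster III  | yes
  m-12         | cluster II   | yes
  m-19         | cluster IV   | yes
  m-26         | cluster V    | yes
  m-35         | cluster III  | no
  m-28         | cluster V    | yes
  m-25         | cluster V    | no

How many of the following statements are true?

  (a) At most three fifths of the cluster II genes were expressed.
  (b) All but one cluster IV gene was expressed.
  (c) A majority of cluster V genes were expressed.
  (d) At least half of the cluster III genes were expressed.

1

(a) cluster II: |A| = 8, |A ∩ B| = 5; needs |A ∩ B| / |A| ≤ 3/5 — false.
(b) cluster IV: |A| = 8, |A ∩ B| = 7; needs |A ∖ B| = 1 — true.
(c) cluster V: |A| = 7, |A ∩ B| = 3; needs |A ∩ B| > |A ∖ B| — false.
(d) cluster III: |A| = 9, |A ∩ B| = 4; needs |A ∩ B| ≥ |A ∖ B| — false.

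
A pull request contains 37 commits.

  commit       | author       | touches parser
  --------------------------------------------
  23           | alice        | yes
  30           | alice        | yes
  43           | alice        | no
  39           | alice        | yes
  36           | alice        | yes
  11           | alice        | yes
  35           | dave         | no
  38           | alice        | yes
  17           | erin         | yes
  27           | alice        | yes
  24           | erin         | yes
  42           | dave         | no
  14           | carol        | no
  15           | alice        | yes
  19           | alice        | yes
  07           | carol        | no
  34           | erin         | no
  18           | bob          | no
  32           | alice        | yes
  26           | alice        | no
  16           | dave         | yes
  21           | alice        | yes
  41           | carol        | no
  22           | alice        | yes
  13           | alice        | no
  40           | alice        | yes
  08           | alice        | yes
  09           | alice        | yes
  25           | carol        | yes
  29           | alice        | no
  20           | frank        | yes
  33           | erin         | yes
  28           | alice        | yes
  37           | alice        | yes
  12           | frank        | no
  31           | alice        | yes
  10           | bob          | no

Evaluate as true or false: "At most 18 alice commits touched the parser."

'At most 18 alice commits touched the parser' holds iff |A ∩ B| ≤ 18.
|A| = 22, |A ∩ B| = 18, |A ∖ B| = 4.
|A ∩ B| = 18, so the statement is true.

True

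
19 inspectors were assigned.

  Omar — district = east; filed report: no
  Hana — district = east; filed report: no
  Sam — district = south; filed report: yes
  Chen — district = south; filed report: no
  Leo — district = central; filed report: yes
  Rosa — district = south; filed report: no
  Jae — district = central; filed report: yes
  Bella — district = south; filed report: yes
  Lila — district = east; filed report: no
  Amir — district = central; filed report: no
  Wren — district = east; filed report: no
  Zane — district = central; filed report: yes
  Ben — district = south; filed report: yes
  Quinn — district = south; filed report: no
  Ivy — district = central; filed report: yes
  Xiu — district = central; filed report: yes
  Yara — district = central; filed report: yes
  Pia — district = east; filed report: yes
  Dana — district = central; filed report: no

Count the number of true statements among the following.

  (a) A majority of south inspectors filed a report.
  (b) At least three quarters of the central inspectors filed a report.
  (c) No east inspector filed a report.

(a) south: |A| = 6, |A ∩ B| = 3; needs |A ∩ B| > |A ∖ B| — false.
(b) central: |A| = 8, |A ∩ B| = 6; needs |A ∩ B| / |A| ≥ 3/4 — true.
(c) east: |A| = 5, |A ∩ B| = 1; needs A ∩ B = ∅ (|A ∩ B| = 0) — false.

1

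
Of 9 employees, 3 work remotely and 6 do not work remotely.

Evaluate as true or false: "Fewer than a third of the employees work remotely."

Truth condition: |A ∩ B| / |A| < 1/3.
|A| = 9, |A ∩ B| = 3, |A ∖ B| = 6.
|A ∩ B|/|A| = 3/9, so the statement is false.

False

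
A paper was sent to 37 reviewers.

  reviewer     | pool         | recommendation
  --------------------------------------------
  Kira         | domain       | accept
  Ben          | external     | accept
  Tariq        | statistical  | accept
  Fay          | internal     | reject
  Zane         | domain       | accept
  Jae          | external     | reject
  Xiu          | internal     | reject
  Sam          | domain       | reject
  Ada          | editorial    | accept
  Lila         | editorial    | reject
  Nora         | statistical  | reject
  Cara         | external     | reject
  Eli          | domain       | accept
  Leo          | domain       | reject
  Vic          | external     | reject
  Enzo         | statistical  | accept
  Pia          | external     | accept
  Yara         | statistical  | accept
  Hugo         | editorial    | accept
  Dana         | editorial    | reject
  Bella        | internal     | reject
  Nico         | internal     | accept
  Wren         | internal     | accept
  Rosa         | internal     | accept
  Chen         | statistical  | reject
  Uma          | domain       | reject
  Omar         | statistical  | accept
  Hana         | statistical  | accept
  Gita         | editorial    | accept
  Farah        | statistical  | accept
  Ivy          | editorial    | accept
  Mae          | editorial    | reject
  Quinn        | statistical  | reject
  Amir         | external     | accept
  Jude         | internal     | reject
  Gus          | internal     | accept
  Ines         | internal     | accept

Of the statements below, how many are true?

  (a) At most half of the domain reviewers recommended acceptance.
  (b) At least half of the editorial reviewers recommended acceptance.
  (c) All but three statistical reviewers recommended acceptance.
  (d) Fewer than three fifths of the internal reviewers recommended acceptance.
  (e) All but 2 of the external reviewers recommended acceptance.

4

(a) domain: |A| = 6, |A ∩ B| = 3; needs |A ∩ B| ≤ |A ∖ B| — true.
(b) editorial: |A| = 7, |A ∩ B| = 4; needs |A ∩ B| ≥ |A ∖ B| — true.
(c) statistical: |A| = 9, |A ∩ B| = 6; needs |A ∖ B| = 3 — true.
(d) internal: |A| = 9, |A ∩ B| = 5; needs |A ∩ B| / |A| < 3/5 — true.
(e) external: |A| = 6, |A ∩ B| = 3; needs |A ∖ B| = 2 — false.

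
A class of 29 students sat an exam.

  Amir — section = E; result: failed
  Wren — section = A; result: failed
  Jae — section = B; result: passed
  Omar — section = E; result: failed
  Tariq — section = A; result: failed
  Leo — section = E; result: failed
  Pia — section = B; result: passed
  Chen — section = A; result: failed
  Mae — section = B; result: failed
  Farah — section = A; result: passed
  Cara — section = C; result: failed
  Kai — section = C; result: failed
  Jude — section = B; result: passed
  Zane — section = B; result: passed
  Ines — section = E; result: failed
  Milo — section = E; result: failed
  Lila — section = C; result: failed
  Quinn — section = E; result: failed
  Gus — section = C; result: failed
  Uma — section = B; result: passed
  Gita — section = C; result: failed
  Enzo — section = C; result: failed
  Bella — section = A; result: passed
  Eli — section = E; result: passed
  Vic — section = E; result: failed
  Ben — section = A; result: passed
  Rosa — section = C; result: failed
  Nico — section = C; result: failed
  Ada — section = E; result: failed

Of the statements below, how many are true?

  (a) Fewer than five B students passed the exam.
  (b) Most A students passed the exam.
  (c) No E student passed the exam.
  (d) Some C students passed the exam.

0

(a) B: |A| = 6, |A ∩ B| = 5; needs |A ∩ B| < 5 — false.
(b) A: |A| = 6, |A ∩ B| = 3; needs |A ∩ B| > |A ∖ B| — false.
(c) E: |A| = 9, |A ∩ B| = 1; needs A ∩ B = ∅ (|A ∩ B| = 0) — false.
(d) C: |A| = 8, |A ∩ B| = 0; needs A ∩ B ≠ ∅ (|A ∩ B| ≥ 1) — false.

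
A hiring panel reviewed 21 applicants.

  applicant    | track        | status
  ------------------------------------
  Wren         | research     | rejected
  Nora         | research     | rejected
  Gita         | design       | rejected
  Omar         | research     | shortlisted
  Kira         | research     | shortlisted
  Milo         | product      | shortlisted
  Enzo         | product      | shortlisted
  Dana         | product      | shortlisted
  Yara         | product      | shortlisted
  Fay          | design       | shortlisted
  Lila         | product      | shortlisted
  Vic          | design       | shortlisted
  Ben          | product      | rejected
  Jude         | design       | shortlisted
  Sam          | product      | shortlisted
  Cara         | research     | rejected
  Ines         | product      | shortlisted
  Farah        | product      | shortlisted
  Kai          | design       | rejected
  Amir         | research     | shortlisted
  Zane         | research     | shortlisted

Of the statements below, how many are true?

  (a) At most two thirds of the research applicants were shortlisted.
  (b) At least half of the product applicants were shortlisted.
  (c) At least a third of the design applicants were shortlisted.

3

(a) research: |A| = 7, |A ∩ B| = 4; needs |A ∩ B| / |A| ≤ 2/3 — true.
(b) product: |A| = 9, |A ∩ B| = 8; needs |A ∩ B| ≥ |A ∖ B| — true.
(c) design: |A| = 5, |A ∩ B| = 3; needs |A ∩ B| / |A| ≥ 1/3 — true.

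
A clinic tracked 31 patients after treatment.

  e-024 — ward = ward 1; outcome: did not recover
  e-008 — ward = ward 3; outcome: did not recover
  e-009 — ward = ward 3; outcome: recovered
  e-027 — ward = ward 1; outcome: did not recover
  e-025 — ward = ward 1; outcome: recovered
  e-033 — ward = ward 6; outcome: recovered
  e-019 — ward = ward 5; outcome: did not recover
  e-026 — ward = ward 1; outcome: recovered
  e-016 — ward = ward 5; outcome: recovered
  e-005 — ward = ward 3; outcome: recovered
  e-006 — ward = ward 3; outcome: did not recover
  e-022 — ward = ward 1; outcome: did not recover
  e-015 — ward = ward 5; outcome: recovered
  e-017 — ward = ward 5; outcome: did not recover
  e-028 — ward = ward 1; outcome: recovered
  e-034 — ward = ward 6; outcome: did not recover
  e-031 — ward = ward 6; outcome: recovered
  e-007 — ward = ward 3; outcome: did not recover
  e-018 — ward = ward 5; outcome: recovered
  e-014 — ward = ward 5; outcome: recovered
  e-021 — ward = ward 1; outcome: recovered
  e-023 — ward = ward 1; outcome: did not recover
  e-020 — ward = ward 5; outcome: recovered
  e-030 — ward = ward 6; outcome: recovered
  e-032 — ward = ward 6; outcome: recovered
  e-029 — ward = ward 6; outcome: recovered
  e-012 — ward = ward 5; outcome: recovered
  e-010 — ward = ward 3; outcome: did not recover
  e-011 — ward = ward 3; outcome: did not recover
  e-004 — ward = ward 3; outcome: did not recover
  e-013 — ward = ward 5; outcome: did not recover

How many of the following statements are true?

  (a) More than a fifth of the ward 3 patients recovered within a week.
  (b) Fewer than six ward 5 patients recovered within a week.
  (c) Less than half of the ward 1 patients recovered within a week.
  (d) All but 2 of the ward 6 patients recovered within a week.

(a) ward 3: |A| = 8, |A ∩ B| = 2; needs |A ∩ B| / |A| > 1/5 — true.
(b) ward 5: |A| = 9, |A ∩ B| = 6; needs |A ∩ B| < 6 — false.
(c) ward 1: |A| = 8, |A ∩ B| = 4; needs |A ∩ B| < |A ∖ B| — false.
(d) ward 6: |A| = 6, |A ∩ B| = 5; needs |A ∖ B| = 2 — false.

1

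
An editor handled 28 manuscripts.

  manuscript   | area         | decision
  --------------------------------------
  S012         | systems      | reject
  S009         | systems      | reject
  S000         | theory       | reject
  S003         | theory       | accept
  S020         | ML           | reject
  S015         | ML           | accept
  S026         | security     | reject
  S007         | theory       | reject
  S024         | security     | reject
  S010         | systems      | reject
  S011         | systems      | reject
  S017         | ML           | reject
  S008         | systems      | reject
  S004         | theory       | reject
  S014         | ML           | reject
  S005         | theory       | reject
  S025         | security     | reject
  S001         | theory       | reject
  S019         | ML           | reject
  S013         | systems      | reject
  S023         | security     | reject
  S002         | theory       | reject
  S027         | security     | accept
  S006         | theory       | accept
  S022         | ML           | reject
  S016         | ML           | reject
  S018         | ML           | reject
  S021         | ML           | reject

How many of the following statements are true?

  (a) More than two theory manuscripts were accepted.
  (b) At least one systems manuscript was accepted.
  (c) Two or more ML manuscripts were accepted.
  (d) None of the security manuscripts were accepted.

0

(a) theory: |A| = 8, |A ∩ B| = 2; needs |A ∩ B| > 2 — false.
(b) systems: |A| = 6, |A ∩ B| = 0; needs A ∩ B ≠ ∅ (|A ∩ B| ≥ 1) — false.
(c) ML: |A| = 9, |A ∩ B| = 1; needs |A ∩ B| ≥ 2 — false.
(d) security: |A| = 5, |A ∩ B| = 1; needs A ∩ B = ∅ (|A ∩ B| = 0) — false.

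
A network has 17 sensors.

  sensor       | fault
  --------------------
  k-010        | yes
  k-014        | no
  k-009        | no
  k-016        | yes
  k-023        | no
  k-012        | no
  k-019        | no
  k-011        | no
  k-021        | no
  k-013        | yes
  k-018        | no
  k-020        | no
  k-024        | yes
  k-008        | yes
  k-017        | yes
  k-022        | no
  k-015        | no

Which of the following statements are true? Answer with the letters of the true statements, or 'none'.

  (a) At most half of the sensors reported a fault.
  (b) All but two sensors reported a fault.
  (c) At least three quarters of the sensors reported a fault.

|A| = 17, |A ∩ B| = 6, |A ∖ B| = 11.
(a) |A ∩ B| ≤ |A ∖ B|: holds.
(b) |A ∖ B| = 2: fails.
(c) |A ∩ B| / |A| ≥ 3/4: fails.

(a)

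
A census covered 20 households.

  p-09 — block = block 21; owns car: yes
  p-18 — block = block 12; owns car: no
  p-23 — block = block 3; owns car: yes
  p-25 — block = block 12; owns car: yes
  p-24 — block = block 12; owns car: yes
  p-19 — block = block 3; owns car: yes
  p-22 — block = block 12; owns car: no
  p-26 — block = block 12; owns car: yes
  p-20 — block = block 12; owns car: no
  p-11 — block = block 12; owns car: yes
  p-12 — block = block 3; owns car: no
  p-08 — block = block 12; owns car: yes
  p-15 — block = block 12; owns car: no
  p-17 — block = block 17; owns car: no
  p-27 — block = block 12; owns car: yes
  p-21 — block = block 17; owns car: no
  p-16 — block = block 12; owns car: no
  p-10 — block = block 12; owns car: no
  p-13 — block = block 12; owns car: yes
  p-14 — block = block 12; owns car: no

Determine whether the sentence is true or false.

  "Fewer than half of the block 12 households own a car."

False

The determiner here denotes the relation: |A ∩ B| < |A ∖ B|.
A (the restrictor) = {p-18, p-25, p-24, p-22, p-26, p-20, p-11, p-08, p-15, p-27, p-16, p-10, p-13, p-14}, |A| = 14.
A ∩ B = {p-25, p-24, p-26, p-11, p-08, p-27, p-13}, so |A ∩ B| = 7.
A ∖ B = {p-18, p-22, p-20, p-15, p-16, p-10, p-14}, so |A ∖ B| = 7.
7 = 7, so the statement is false.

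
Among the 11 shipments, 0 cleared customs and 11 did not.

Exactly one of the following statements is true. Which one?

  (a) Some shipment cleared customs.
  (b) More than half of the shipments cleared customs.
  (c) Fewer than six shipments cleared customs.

(c)

|A| = 11, |A ∩ B| = 0, |A ∖ B| = 11.
(a) requires A ∩ B ≠ ∅ (|A ∩ B| ≥ 1): false.
(b) requires |A ∩ B| > |A ∖ B|: false.
(c) requires |A ∩ B| < 6: true.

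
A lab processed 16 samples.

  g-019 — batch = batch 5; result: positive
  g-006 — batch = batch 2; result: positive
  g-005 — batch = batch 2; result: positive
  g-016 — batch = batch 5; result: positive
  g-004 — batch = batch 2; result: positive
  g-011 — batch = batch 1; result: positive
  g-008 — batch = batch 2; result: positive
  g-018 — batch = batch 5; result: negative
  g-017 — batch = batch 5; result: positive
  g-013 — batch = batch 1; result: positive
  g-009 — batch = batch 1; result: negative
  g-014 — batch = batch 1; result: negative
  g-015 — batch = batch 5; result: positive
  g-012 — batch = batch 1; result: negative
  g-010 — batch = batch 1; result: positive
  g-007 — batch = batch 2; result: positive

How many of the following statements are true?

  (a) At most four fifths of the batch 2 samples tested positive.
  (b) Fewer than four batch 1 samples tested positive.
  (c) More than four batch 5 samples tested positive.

(a) batch 2: |A| = 5, |A ∩ B| = 5; needs |A ∩ B| / |A| ≤ 4/5 — false.
(b) batch 1: |A| = 6, |A ∩ B| = 3; needs |A ∩ B| < 4 — true.
(c) batch 5: |A| = 5, |A ∩ B| = 4; needs |A ∩ B| > 4 — false.

1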